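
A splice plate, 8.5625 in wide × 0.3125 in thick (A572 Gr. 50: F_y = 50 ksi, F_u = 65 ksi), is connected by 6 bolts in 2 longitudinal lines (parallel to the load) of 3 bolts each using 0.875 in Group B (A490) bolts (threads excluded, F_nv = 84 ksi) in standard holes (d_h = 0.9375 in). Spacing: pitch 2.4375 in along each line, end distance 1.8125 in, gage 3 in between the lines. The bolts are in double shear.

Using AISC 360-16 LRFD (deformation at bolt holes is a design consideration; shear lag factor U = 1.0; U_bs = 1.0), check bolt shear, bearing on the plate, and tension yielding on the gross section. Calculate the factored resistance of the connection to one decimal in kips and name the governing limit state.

Bolt shear: A_b = π(0.875)²/4 = 0.60132 in². φR_n = 0.75 × 84 × 0.60132 × 6 × 2 = 454.6 kips.
Bearing (0.3125 in plate, F_u = 65 ksi): end bolts L_c = 1.8125 − 0.9375/2 = 1.34375, R_n = min(1.2×1.34375×0.3125×65, 2.4×0.875×0.3125×65) = 32.754 kips/bolt; interior L_c = 2.4375 − 0.9375 = 1.5, R_n = 36.563 kips/bolt. φR_n = 0.75 × (2×32.754 + 4×36.563) = 158.8 kips.
Tension yield (gross): A_g = 8.5625×0.3125 = 2.6758 in². φR_n = 0.90 × 50 × 2.6758 = 120.4 kips.
Governing: min(454.6, 158.8, 120.4) = 120.4 kips → gross-section yield.

120.4 kips (gross-section yield governs)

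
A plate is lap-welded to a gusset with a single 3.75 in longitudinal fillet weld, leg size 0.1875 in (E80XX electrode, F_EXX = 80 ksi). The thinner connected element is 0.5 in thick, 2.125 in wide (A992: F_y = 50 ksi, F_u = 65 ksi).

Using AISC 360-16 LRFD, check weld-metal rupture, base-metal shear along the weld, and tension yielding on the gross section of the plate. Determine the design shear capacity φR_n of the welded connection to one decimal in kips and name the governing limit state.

17.9 kips (weld metal governs)

Weld metal: throat = 0.707×0.1875 = 0.13256 in, L = 3.75 in. φR_n = 0.75 × 0.6 × 80 × 0.13256 × 3.75 = 17.9 kips.
Base metal shear (0.5 in plate): yield φR_n = 1.0×0.6×50×0.5×3.75 = 56.3 kips; rupture φR_n = 0.75×0.6×65×0.5×3.75 = 54.8 kips; take 54.8 kips (rupture).
Tension yield (gross): A_g = 2.125×0.5 = 1.0625 in². φR_n = 0.90 × 50 × 1.0625 = 47.8 kips.
Governing: min(17.9, 54.8, 47.8) = 17.9 kips → weld metal.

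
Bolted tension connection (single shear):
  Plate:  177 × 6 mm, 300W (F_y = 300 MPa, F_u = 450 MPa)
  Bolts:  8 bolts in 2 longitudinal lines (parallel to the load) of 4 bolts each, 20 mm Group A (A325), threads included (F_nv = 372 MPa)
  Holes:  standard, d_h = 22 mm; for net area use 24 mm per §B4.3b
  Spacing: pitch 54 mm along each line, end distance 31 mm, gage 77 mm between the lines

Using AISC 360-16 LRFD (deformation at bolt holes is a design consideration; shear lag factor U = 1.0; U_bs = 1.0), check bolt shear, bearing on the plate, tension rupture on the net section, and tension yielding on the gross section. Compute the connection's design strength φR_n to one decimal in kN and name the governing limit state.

261.2 kN (net-section rupture governs)

Bolt shear: A_b = π(20)²/4 = 314.16 mm². φR_n = 0.75 × 372 × 314.16 × 8 × 1 = 701.2 kN.
Bearing (6 mm plate, F_u = 450 MPa): end bolts L_c = 31 − 22/2 = 20, R_n = min(1.2×20×6×450, 2.4×20×6×450) = 64.8 kN/bolt; interior L_c = 54 − 22 = 32, R_n = 103.68 kN/bolt. φR_n = 0.75 × (2×64.8 + 6×103.68) = 563.8 kN.
Tension rupture (net): A_n = (177 − 2×24)×6 = 774 mm² (U = 1.0, A_e = A_n). φR_n = 0.75 × 450 × 774 = 261.2 kN.
Tension yield (gross): A_g = 177×6 = 1062 mm². φR_n = 0.90 × 300 × 1062 = 286.7 kN.
Governing: min(701.2, 563.8, 261.2, 286.7) = 261.2 kN → net-section rupture.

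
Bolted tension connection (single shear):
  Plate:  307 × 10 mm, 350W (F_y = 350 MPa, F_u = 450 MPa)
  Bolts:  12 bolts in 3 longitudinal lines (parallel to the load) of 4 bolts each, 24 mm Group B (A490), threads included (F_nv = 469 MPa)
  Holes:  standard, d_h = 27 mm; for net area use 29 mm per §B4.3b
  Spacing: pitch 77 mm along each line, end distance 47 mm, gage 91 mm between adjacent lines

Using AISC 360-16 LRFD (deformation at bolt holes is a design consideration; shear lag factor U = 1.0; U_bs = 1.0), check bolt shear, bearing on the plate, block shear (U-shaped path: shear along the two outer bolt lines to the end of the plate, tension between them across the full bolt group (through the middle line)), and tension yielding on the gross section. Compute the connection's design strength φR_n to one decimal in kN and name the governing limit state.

967.1 kN (gross-section yield governs)

Bolt shear: A_b = π(24)²/4 = 452.39 mm². φR_n = 0.75 × 469 × 452.39 × 12 × 1 = 1909.5 kN.
Bearing (10 mm plate, F_u = 450 MPa): end bolts L_c = 47 − 27/2 = 33.5, R_n = min(1.2×33.5×10×450, 2.4×24×10×450) = 180.9 kN/bolt; interior L_c = 77 − 27 = 50, R_n = 259.2 kN/bolt. φR_n = 0.75 × (3×180.9 + 9×259.2) = 2156.6 kN.
Block shear: shear path 2×[47+3×77] = 2×278 mm, A_gv = 5560, A_nv = 2×(278 − 3.5×29)×10 = 3530 mm²; tension across gage: (182 − 2×29)×10 = 1240 mm². R_n = min(0.6×450×3530, 0.6×350×5560) + 1.0×450×1240 = min(953.1, 1167.6) + 558 = 1511.1 kN. φR_n = 0.75 × 1511.1 = 1133.3 kN.
Tension yield (gross): A_g = 307×10 = 3070 mm². φR_n = 0.90 × 350 × 3070 = 967.1 kN.
Governing: min(1909.5, 2156.6, 1133.3, 967.1) = 967.1 kN → gross-section yield.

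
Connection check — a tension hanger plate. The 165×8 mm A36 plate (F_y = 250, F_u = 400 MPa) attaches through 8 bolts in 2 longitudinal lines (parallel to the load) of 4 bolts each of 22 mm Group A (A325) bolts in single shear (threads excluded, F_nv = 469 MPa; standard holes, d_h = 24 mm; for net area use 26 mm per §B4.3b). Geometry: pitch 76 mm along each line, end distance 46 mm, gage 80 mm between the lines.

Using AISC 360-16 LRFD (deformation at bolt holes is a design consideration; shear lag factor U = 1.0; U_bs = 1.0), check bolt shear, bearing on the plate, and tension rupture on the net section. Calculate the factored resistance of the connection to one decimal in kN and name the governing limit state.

Bolt shear: A_b = π(22)²/4 = 380.13 mm². φR_n = 0.75 × 469 × 380.13 × 8 × 1 = 1069.7 kN.
Bearing (8 mm plate, F_u = 400 MPa): end bolts L_c = 46 − 24/2 = 34, R_n = min(1.2×34×8×400, 2.4×22×8×400) = 130.56 kN/bolt; interior L_c = 76 − 24 = 52, R_n = 168.96 kN/bolt. φR_n = 0.75 × (2×130.56 + 6×168.96) = 956.2 kN.
Tension rupture (net): A_n = (165 − 2×26)×8 = 904 mm² (U = 1.0, A_e = A_n). φR_n = 0.75 × 400 × 904 = 271.2 kN.
Governing: min(1069.7, 956.2, 271.2) = 271.2 kN → net-section rupture.

271.2 kN (net-section rupture governs)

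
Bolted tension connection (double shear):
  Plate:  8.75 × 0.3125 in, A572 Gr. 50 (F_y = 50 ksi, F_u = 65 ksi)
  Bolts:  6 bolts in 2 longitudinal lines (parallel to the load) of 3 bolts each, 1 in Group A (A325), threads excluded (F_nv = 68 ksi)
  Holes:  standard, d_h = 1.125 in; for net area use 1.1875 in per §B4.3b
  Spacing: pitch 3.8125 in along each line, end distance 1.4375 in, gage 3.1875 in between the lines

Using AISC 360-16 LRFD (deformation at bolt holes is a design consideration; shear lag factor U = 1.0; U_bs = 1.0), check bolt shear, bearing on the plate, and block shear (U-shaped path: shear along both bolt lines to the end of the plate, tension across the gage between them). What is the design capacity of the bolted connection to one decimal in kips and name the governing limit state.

141.9 kips (block shear governs)

Bolt shear: A_b = π(1)²/4 = 0.7854 in². φR_n = 0.75 × 68 × 0.7854 × 6 × 2 = 480.7 kips.
Bearing (0.3125 in plate, F_u = 65 ksi): end bolts L_c = 1.4375 − 1.125/2 = 0.875, R_n = min(1.2×0.875×0.3125×65, 2.4×1×0.3125×65) = 21.328 kips/bolt; interior L_c = 3.8125 − 1.125 = 2.6875, R_n = 48.75 kips/bolt. φR_n = 0.75 × (2×21.328 + 4×48.75) = 178.2 kips.
Block shear: shear path 2×[1.4375+2×3.8125] = 2×9.0625 in, A_gv = 5.6641, A_nv = 2×(9.0625 − 2.5×1.1875)×0.3125 = 3.8086 in²; tension across gage: (3.1875 − 1×1.1875)×0.3125 = 0.625 in². R_n = min(0.6×65×3.8086, 0.6×50×5.6641) + 1.0×65×0.625 = min(148.54, 169.92) + 40.625 = 189.17 kips. φR_n = 0.75 × 189.17 = 141.9 kips.
Governing: min(480.7, 178.2, 141.9) = 141.9 kips → block shear.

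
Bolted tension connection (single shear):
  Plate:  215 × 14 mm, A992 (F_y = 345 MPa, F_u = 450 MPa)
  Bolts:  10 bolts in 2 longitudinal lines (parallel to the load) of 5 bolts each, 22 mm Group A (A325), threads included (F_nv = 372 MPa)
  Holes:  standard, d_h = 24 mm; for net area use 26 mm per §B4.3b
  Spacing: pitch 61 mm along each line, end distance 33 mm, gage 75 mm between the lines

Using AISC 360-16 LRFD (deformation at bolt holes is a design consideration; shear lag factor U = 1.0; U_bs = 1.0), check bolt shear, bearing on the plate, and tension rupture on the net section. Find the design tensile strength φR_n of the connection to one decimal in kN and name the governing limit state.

770.2 kN (net-section rupture governs)

Bolt shear: A_b = π(22)²/4 = 380.13 mm². φR_n = 0.75 × 372 × 380.13 × 10 × 1 = 1060.6 kN.
Bearing (14 mm plate, F_u = 450 MPa): end bolts L_c = 33 − 24/2 = 21, R_n = min(1.2×21×14×450, 2.4×22×14×450) = 158.76 kN/bolt; interior L_c = 61 − 24 = 37, R_n = 279.72 kN/bolt. φR_n = 0.75 × (2×158.76 + 8×279.72) = 1916.5 kN.
Tension rupture (net): A_n = (215 − 2×26)×14 = 2282 mm² (U = 1.0, A_e = A_n). φR_n = 0.75 × 450 × 2282 = 770.2 kN.
Governing: min(1060.6, 1916.5, 770.2) = 770.2 kN → net-section rupture.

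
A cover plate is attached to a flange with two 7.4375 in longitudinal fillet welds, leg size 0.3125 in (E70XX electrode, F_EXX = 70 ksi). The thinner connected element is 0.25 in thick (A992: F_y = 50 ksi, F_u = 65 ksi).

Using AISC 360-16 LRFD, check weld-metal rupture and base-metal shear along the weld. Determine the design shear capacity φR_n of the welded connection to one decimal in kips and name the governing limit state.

Weld metal: throat = 0.707×0.3125 = 0.22094 in, L = 2×7.4375 = 14.875 in. φR_n = 0.75 × 0.6 × 70 × 0.22094 × 14.875 = 103.5 kips.
Base metal shear (0.25 in plate): yield φR_n = 1.0×0.6×50×0.25×14.875 = 111.6 kips; rupture φR_n = 0.75×0.6×65×0.25×14.875 = 108.8 kips; take 108.8 kips (rupture).
Governing: min(103.5, 108.8) = 103.5 kips → weld metal.

103.5 kips (weld metal governs)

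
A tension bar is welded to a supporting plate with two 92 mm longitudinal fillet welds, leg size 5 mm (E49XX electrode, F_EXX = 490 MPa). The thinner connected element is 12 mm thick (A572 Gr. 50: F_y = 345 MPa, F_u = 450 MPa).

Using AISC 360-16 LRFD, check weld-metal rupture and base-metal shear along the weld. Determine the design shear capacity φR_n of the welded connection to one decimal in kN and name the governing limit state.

143.4 kN (weld metal governs)

Weld metal: throat = 0.707×5 = 3.535 mm, L = 2×92 = 184 mm. φR_n = 0.75 × 0.6 × 490 × 3.535 × 184 = 143.4 kN.
Base metal shear (12 mm plate): yield φR_n = 1.0×0.6×345×12×184 = 457.1 kN; rupture φR_n = 0.75×0.6×450×12×184 = 447.1 kN; take 447.1 kN (rupture).
Governing: min(143.4, 447.1) = 143.4 kN → weld metal.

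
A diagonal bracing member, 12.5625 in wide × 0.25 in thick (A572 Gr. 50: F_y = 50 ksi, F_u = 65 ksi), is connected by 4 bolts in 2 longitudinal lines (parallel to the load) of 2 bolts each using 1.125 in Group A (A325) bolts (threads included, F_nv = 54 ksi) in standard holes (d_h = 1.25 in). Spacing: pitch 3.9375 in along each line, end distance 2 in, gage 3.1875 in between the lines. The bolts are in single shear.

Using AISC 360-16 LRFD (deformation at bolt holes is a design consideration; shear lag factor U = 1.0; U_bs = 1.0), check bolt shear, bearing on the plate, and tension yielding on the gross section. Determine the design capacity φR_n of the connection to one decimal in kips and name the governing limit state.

Bolt shear: A_b = π(1.125)²/4 = 0.99402 in². φR_n = 0.75 × 54 × 0.99402 × 4 × 1 = 161.0 kips.
Bearing (0.25 in plate, F_u = 65 ksi): end bolts L_c = 2 − 1.25/2 = 1.375, R_n = min(1.2×1.375×0.25×65, 2.4×1.125×0.25×65) = 26.813 kips/bolt; interior L_c = 3.9375 − 1.25 = 2.6875, R_n = 43.875 kips/bolt. φR_n = 0.75 × (2×26.813 + 2×43.875) = 106.0 kips.
Tension yield (gross): A_g = 12.5625×0.25 = 3.1406 in². φR_n = 0.90 × 50 × 3.1406 = 141.3 kips.
Governing: min(161.0, 106.0, 141.3) = 106.0 kips → bearing.

106.0 kips (bearing governs)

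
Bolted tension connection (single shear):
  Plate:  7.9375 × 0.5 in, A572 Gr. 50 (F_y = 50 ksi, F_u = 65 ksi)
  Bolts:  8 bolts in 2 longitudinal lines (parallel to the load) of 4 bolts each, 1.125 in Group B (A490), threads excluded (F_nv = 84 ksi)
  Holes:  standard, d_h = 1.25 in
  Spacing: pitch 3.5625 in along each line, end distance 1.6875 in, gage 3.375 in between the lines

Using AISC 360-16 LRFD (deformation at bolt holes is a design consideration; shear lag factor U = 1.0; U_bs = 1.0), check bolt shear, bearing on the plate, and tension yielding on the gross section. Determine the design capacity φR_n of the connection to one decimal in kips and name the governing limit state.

178.6 kips (gross-section yield governs)

Bolt shear: A_b = π(1.125)²/4 = 0.99402 in². φR_n = 0.75 × 84 × 0.99402 × 8 × 1 = 501.0 kips.
Bearing (0.5 in plate, F_u = 65 ksi): end bolts L_c = 1.6875 − 1.25/2 = 1.0625, R_n = min(1.2×1.0625×0.5×65, 2.4×1.125×0.5×65) = 41.438 kips/bolt; interior L_c = 3.5625 − 1.25 = 2.3125, R_n = 87.75 kips/bolt. φR_n = 0.75 × (2×41.438 + 6×87.75) = 457.0 kips.
Tension yield (gross): A_g = 7.9375×0.5 = 3.9688 in². φR_n = 0.90 × 50 × 3.9688 = 178.6 kips.
Governing: min(501.0, 457.0, 178.6) = 178.6 kips → gross-section yield.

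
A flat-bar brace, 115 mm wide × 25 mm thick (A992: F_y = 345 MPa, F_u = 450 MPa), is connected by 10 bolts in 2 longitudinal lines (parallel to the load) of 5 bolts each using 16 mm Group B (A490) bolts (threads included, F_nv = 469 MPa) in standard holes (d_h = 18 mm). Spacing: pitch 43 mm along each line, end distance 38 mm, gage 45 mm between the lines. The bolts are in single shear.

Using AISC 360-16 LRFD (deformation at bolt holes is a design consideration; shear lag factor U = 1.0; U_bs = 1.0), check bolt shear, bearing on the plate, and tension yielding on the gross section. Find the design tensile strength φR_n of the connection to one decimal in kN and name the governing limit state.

707.2 kN (bolt shear governs)

Bolt shear: A_b = π(16)²/4 = 201.06 mm². φR_n = 0.75 × 469 × 201.06 × 10 × 1 = 707.2 kN.
Bearing (25 mm plate, F_u = 450 MPa): end bolts L_c = 38 − 18/2 = 29, R_n = min(1.2×29×25×450, 2.4×16×25×450) = 391.5 kN/bolt; interior L_c = 43 − 18 = 25, R_n = 337.5 kN/bolt. φR_n = 0.75 × (2×391.5 + 8×337.5) = 2612.3 kN.
Tension yield (gross): A_g = 115×25 = 2875 mm². φR_n = 0.90 × 345 × 2875 = 892.7 kN.
Governing: min(707.2, 2612.3, 892.7) = 707.2 kN → bolt shear.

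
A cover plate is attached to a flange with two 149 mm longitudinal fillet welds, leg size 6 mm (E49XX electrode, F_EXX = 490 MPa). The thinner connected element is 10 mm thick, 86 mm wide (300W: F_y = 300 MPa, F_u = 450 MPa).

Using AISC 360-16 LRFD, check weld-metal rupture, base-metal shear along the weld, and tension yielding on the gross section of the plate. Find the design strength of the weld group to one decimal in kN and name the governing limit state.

232.2 kN (gross-section yield governs)

Weld metal: throat = 0.707×6 = 4.242 mm, L = 2×149 = 298 mm. φR_n = 0.75 × 0.6 × 490 × 4.242 × 298 = 278.7 kN.
Base metal shear (10 mm plate): yield φR_n = 1.0×0.6×300×10×298 = 536.4 kN; rupture φR_n = 0.75×0.6×450×10×298 = 603.5 kN; take 536.4 kN (yield).
Tension yield (gross): A_g = 86×10 = 860 mm². φR_n = 0.90 × 300 × 860 = 232.2 kN.
Governing: min(278.7, 536.4, 232.2) = 232.2 kN → gross-section yield.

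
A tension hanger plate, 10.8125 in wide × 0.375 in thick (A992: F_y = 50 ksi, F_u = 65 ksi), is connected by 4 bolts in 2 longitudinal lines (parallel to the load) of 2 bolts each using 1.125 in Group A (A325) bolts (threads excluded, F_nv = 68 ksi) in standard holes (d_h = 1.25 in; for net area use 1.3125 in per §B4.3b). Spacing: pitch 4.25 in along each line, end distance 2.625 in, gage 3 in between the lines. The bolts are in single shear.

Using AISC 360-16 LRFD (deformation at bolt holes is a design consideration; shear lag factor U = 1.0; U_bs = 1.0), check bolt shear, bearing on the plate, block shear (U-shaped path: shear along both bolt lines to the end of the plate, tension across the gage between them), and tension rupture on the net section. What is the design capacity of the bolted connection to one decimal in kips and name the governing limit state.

Bolt shear: A_b = π(1.125)²/4 = 0.99402 in². φR_n = 0.75 × 68 × 0.99402 × 4 × 1 = 202.8 kips.
Bearing (0.375 in plate, F_u = 65 ksi): end bolts L_c = 2.625 − 1.25/2 = 2, R_n = min(1.2×2×0.375×65, 2.4×1.125×0.375×65) = 58.5 kips/bolt; interior L_c = 4.25 − 1.25 = 3, R_n = 65.813 kips/bolt. φR_n = 0.75 × (2×58.5 + 2×65.813) = 186.5 kips.
Block shear: shear path 2×[2.625+1×4.25] = 2×6.875 in, A_gv = 5.1563, A_nv = 2×(6.875 − 1.5×1.3125)×0.375 = 3.6797 in²; tension across gage: (3 − 1×1.3125)×0.375 = 0.63281 in². R_n = min(0.6×65×3.6797, 0.6×50×5.1563) + 1.0×65×0.63281 = min(143.51, 154.69) + 41.133 = 184.64 kips. φR_n = 0.75 × 184.64 = 138.5 kips.
Tension rupture (net): A_n = (10.8125 − 2×1.3125)×0.375 = 3.0703 in² (U = 1.0, A_e = A_n). φR_n = 0.75 × 65 × 3.0703 = 149.7 kips.
Governing: min(202.8, 186.5, 138.5, 149.7) = 138.5 kips → block shear.

138.5 kips (block shear governs)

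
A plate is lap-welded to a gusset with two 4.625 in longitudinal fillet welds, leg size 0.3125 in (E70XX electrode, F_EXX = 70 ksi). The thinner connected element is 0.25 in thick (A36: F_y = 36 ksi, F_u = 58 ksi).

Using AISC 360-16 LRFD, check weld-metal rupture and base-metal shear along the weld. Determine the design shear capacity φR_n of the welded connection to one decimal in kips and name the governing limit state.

50.0 kips (base-metal shear governs)

Weld metal: throat = 0.707×0.3125 = 0.22094 in, L = 2×4.625 = 9.25 in. φR_n = 0.75 × 0.6 × 70 × 0.22094 × 9.25 = 64.4 kips.
Base metal shear (0.25 in plate): yield φR_n = 1.0×0.6×36×0.25×9.25 = 50.0 kips; rupture φR_n = 0.75×0.6×58×0.25×9.25 = 60.4 kips; take 50.0 kips (yield).
Governing: min(64.4, 50.0) = 50.0 kips → base-metal shear.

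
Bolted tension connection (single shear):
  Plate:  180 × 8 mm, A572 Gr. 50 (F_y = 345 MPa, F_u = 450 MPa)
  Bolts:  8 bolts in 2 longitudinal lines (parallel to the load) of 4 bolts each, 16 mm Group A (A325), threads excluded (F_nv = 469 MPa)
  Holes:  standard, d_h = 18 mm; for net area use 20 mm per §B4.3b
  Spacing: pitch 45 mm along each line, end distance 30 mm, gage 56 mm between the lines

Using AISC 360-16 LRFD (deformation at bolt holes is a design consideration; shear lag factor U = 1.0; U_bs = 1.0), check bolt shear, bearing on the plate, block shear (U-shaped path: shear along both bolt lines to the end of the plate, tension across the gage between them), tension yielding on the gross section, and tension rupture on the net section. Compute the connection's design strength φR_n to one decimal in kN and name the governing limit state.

Bolt shear: A_b = π(16)²/4 = 201.06 mm². φR_n = 0.75 × 469 × 201.06 × 8 × 1 = 565.8 kN.
Bearing (8 mm plate, F_u = 450 MPa): end bolts L_c = 30 − 18/2 = 21, R_n = min(1.2×21×8×450, 2.4×16×8×450) = 90.72 kN/bolt; interior L_c = 45 − 18 = 27, R_n = 116.64 kN/bolt. φR_n = 0.75 × (2×90.72 + 6×116.64) = 661.0 kN.
Block shear: shear path 2×[30+3×45] = 2×165 mm, A_gv = 2640, A_nv = 2×(165 − 3.5×20)×8 = 1520 mm²; tension across gage: (56 − 1×20)×8 = 288 mm². R_n = min(0.6×450×1520, 0.6×345×2640) + 1.0×450×288 = min(410.4, 546.48) + 129.6 = 540 kN. φR_n = 0.75 × 540 = 405.0 kN.
Tension yield (gross): A_g = 180×8 = 1440 mm². φR_n = 0.90 × 345 × 1440 = 447.1 kN.
Tension rupture (net): A_n = (180 − 2×20)×8 = 1120 mm² (U = 1.0, A_e = A_n). φR_n = 0.75 × 450 × 1120 = 378.0 kN.
Governing: min(565.8, 661.0, 405.0, 447.1, 378.0) = 378.0 kN → net-section rupture.

378.0 kN (net-section rupture governs)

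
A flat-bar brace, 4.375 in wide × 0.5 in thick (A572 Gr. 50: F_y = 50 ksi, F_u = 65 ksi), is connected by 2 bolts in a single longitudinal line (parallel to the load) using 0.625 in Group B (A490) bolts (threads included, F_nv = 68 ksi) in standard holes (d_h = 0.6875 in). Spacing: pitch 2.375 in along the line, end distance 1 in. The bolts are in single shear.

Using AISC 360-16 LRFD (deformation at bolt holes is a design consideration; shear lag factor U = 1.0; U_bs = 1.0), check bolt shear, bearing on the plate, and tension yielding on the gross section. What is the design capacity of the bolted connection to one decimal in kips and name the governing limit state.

31.3 kips (bolt shear governs)

Bolt shear: A_b = π(0.625)²/4 = 0.3068 in². φR_n = 0.75 × 68 × 0.3068 × 2 × 1 = 31.3 kips.
Bearing (0.5 in plate, F_u = 65 ksi): end bolts L_c = 1 − 0.6875/2 = 0.65625, R_n = min(1.2×0.65625×0.5×65, 2.4×0.625×0.5×65) = 25.594 kips/bolt; interior L_c = 2.375 − 0.6875 = 1.6875, R_n = 48.75 kips/bolt. φR_n = 0.75 × (1×25.594 + 1×48.75) = 55.8 kips.
Tension yield (gross): A_g = 4.375×0.5 = 2.1875 in². φR_n = 0.90 × 50 × 2.1875 = 98.4 kips.
Governing: min(31.3, 55.8, 98.4) = 31.3 kips → bolt shear.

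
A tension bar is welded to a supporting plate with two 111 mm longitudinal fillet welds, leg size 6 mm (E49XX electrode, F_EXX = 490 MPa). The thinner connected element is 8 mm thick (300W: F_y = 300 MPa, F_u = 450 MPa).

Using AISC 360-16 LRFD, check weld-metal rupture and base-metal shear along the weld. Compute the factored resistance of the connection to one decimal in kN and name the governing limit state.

Weld metal: throat = 0.707×6 = 4.242 mm, L = 2×111 = 222 mm. φR_n = 0.75 × 0.6 × 490 × 4.242 × 222 = 207.7 kN.
Base metal shear (8 mm plate): yield φR_n = 1.0×0.6×300×8×222 = 319.7 kN; rupture φR_n = 0.75×0.6×450×8×222 = 359.6 kN; take 319.7 kN (yield).
Governing: min(207.7, 319.7) = 207.7 kN → weld metal.

207.7 kN (weld metal governs)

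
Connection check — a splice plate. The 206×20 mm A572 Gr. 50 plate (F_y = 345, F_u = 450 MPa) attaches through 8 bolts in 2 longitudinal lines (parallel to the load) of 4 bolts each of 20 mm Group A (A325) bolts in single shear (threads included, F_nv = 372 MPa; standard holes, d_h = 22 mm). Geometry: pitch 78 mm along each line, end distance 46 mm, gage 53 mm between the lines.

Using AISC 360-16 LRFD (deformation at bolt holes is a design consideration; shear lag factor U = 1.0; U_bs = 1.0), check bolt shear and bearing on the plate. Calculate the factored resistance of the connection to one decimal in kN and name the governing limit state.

701.2 kN (bolt shear governs)

Bolt shear: A_b = π(20)²/4 = 314.16 mm². φR_n = 0.75 × 372 × 314.16 × 8 × 1 = 701.2 kN.
Bearing (20 mm plate, F_u = 450 MPa): end bolts L_c = 46 − 22/2 = 35, R_n = min(1.2×35×20×450, 2.4×20×20×450) = 378 kN/bolt; interior L_c = 78 − 22 = 56, R_n = 432 kN/bolt. φR_n = 0.75 × (2×378 + 6×432) = 2511.0 kN.
Governing: min(701.2, 2511.0) = 701.2 kN → bolt shear.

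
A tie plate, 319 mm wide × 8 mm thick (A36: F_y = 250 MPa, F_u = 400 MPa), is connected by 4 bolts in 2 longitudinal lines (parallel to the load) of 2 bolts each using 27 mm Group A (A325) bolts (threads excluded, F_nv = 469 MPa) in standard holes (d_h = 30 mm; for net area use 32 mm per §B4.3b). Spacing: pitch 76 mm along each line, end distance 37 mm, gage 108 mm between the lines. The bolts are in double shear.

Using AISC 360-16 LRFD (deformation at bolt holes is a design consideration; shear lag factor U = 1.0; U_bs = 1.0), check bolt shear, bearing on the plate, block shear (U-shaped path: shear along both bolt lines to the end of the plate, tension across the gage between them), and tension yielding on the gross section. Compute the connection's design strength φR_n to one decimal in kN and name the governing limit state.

369.6 kN (block shear governs)

Bolt shear: A_b = π(27)²/4 = 572.56 mm². φR_n = 0.75 × 469 × 572.56 × 4 × 2 = 1611.2 kN.
Bearing (8 mm plate, F_u = 400 MPa): end bolts L_c = 37 − 30/2 = 22, R_n = min(1.2×22×8×400, 2.4×27×8×400) = 84.48 kN/bolt; interior L_c = 76 − 30 = 46, R_n = 176.64 kN/bolt. φR_n = 0.75 × (2×84.48 + 2×176.64) = 391.7 kN.
Block shear: shear path 2×[37+1×76] = 2×113 mm, A_gv = 1808, A_nv = 2×(113 − 1.5×32)×8 = 1040 mm²; tension across gage: (108 − 1×32)×8 = 608 mm². R_n = min(0.6×400×1040, 0.6×250×1808) + 1.0×400×608 = min(249.6, 271.2) + 243.2 = 492.8 kN. φR_n = 0.75 × 492.8 = 369.6 kN.
Tension yield (gross): A_g = 319×8 = 2552 mm². φR_n = 0.90 × 250 × 2552 = 574.2 kN.
Governing: min(1611.2, 391.7, 369.6, 574.2) = 369.6 kN → block shear.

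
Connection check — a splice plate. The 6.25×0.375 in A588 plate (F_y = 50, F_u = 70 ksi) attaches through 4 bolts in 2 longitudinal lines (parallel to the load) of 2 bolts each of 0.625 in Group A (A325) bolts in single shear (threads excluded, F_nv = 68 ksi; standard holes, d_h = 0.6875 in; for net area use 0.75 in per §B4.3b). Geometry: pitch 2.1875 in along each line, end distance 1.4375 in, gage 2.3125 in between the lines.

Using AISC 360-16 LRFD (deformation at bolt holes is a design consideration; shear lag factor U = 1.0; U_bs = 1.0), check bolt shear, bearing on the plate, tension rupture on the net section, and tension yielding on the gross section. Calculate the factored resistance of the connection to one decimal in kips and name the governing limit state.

Bolt shear: A_b = π(0.625)²/4 = 0.3068 in². φR_n = 0.75 × 68 × 0.3068 × 4 × 1 = 62.6 kips.
Bearing (0.375 in plate, F_u = 70 ksi): end bolts L_c = 1.4375 − 0.6875/2 = 1.09375, R_n = min(1.2×1.09375×0.375×70, 2.4×0.625×0.375×70) = 34.453 kips/bolt; interior L_c = 2.1875 − 0.6875 = 1.5, R_n = 39.375 kips/bolt. φR_n = 0.75 × (2×34.453 + 2×39.375) = 110.7 kips.
Tension rupture (net): A_n = (6.25 − 2×0.75)×0.375 = 1.7813 in² (U = 1.0, A_e = A_n). φR_n = 0.75 × 70 × 1.7813 = 93.5 kips.
Tension yield (gross): A_g = 6.25×0.375 = 2.3438 in². φR_n = 0.90 × 50 × 2.3438 = 105.5 kips.
Governing: min(62.6, 110.7, 93.5, 105.5) = 62.6 kips → bolt shear.

62.6 kips (bolt shear governs)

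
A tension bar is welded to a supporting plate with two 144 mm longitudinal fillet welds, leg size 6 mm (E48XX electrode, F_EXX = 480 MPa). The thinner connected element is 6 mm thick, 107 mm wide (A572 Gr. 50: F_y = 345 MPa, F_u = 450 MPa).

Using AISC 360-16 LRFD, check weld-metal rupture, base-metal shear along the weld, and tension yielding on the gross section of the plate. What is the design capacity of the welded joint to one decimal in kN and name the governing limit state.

Weld metal: throat = 0.707×6 = 4.242 mm, L = 2×144 = 288 mm. φR_n = 0.75 × 0.6 × 480 × 4.242 × 288 = 263.9 kN.
Base metal shear (6 mm plate): yield φR_n = 1.0×0.6×345×6×288 = 357.7 kN; rupture φR_n = 0.75×0.6×450×6×288 = 349.9 kN; take 349.9 kN (rupture).
Tension yield (gross): A_g = 107×6 = 642 mm². φR_n = 0.90 × 345 × 642 = 199.3 kN.
Governing: min(263.9, 349.9, 199.3) = 199.3 kN → gross-section yield.

199.3 kN (gross-section yield governs)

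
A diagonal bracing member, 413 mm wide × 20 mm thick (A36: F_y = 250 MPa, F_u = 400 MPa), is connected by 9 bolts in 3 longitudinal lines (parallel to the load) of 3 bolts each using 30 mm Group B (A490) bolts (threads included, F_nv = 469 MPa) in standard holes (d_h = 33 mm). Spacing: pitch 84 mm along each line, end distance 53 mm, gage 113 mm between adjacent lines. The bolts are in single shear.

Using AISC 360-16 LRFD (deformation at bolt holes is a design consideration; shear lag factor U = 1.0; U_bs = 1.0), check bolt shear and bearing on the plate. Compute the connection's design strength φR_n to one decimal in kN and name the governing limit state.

2237.7 kN (bolt shear governs)

Bolt shear: A_b = π(30)²/4 = 706.86 mm². φR_n = 0.75 × 469 × 706.86 × 9 × 1 = 2237.7 kN.
Bearing (20 mm plate, F_u = 400 MPa): end bolts L_c = 53 − 33/2 = 36.5, R_n = min(1.2×36.5×20×400, 2.4×30×20×400) = 350.4 kN/bolt; interior L_c = 84 − 33 = 51, R_n = 489.6 kN/bolt. φR_n = 0.75 × (3×350.4 + 6×489.6) = 2991.6 kN.
Governing: min(2237.7, 2991.6) = 2237.7 kN → bolt shear.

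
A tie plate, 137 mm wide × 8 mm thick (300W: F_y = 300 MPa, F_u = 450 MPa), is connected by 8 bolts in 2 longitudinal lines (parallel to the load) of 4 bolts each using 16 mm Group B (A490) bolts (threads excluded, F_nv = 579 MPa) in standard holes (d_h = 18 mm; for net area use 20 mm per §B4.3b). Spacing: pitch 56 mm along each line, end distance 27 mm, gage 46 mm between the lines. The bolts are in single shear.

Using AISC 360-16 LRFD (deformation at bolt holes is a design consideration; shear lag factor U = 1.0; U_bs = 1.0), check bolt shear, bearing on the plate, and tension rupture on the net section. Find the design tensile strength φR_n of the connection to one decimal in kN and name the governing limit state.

261.9 kN (net-section rupture governs)

Bolt shear: A_b = π(16)²/4 = 201.06 mm². φR_n = 0.75 × 579 × 201.06 × 8 × 1 = 698.5 kN.
Bearing (8 mm plate, F_u = 450 MPa): end bolts L_c = 27 − 18/2 = 18, R_n = min(1.2×18×8×450, 2.4×16×8×450) = 77.76 kN/bolt; interior L_c = 56 − 18 = 38, R_n = 138.24 kN/bolt. φR_n = 0.75 × (2×77.76 + 6×138.24) = 738.7 kN.
Tension rupture (net): A_n = (137 − 2×20)×8 = 776 mm² (U = 1.0, A_e = A_n). φR_n = 0.75 × 450 × 776 = 261.9 kN.
Governing: min(698.5, 738.7, 261.9) = 261.9 kN → net-section rupture.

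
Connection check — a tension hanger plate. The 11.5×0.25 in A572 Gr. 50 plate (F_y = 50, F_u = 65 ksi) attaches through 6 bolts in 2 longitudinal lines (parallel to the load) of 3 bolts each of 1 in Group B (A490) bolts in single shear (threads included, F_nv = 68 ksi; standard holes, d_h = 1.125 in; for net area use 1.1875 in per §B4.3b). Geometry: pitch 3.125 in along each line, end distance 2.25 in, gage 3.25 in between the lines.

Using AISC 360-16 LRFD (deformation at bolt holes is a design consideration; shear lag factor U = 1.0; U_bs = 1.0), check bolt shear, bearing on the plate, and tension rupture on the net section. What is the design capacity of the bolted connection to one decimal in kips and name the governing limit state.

Bolt shear: A_b = π(1)²/4 = 0.7854 in². φR_n = 0.75 × 68 × 0.7854 × 6 × 1 = 240.3 kips.
Bearing (0.25 in plate, F_u = 65 ksi): end bolts L_c = 2.25 − 1.125/2 = 1.6875, R_n = min(1.2×1.6875×0.25×65, 2.4×1×0.25×65) = 32.906 kips/bolt; interior L_c = 3.125 − 1.125 = 2, R_n = 39 kips/bolt. φR_n = 0.75 × (2×32.906 + 4×39) = 166.4 kips.
Tension rupture (net): A_n = (11.5 − 2×1.1875)×0.25 = 2.2813 in² (U = 1.0, A_e = A_n). φR_n = 0.75 × 65 × 2.2813 = 111.2 kips.
Governing: min(240.3, 166.4, 111.2) = 111.2 kips → net-section rupture.

111.2 kips (net-section rupture governs)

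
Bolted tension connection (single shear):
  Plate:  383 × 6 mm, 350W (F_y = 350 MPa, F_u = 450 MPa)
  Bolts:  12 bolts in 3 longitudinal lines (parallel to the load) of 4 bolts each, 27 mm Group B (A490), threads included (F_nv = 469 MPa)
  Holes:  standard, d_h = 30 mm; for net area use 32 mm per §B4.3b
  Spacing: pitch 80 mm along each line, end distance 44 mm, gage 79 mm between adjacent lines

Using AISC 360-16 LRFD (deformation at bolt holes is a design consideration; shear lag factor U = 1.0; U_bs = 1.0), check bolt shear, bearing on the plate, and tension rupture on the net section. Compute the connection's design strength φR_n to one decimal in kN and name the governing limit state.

581.2 kN (net-section rupture governs)

Bolt shear: A_b = π(27)²/4 = 572.56 mm². φR_n = 0.75 × 469 × 572.56 × 12 × 1 = 2416.8 kN.
Bearing (6 mm plate, F_u = 450 MPa): end bolts L_c = 44 − 30/2 = 29, R_n = min(1.2×29×6×450, 2.4×27×6×450) = 93.96 kN/bolt; interior L_c = 80 − 30 = 50, R_n = 162 kN/bolt. φR_n = 0.75 × (3×93.96 + 9×162) = 1304.9 kN.
Tension rupture (net): A_n = (383 − 3×32)×6 = 1722 mm² (U = 1.0, A_e = A_n). φR_n = 0.75 × 450 × 1722 = 581.2 kN.
Governing: min(2416.8, 1304.9, 581.2) = 581.2 kN → net-section rupture.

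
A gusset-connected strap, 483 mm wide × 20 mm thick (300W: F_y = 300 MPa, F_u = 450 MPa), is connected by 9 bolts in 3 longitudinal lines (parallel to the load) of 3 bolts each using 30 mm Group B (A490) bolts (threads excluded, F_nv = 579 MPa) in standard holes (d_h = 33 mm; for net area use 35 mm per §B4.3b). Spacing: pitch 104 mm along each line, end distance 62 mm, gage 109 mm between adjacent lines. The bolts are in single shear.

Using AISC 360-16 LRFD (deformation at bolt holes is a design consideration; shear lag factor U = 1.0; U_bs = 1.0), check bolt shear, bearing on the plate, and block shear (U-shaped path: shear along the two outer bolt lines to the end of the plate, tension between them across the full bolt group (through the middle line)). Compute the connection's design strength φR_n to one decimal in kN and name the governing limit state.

Bolt shear: A_b = π(30)²/4 = 706.86 mm². φR_n = 0.75 × 579 × 706.86 × 9 × 1 = 2762.6 kN.
Bearing (20 mm plate, F_u = 450 MPa): end bolts L_c = 62 − 33/2 = 45.5, R_n = min(1.2×45.5×20×450, 2.4×30×20×450) = 491.4 kN/bolt; interior L_c = 104 − 33 = 71, R_n = 648 kN/bolt. φR_n = 0.75 × (3×491.4 + 6×648) = 4021.7 kN.
Block shear: shear path 2×[62+2×104] = 2×270 mm, A_gv = 10800, A_nv = 2×(270 − 2.5×35)×20 = 7300 mm²; tension across gage: (218 − 2×35)×20 = 2960 mm². R_n = min(0.6×450×7300, 0.6×300×10800) + 1.0×450×2960 = min(1971, 1944) + 1332 = 3276 kN. φR_n = 0.75 × 3276 = 2457.0 kN.
Governing: min(2762.6, 4021.7, 2457.0) = 2457.0 kN → block shear.

2457.0 kN (block shear governs)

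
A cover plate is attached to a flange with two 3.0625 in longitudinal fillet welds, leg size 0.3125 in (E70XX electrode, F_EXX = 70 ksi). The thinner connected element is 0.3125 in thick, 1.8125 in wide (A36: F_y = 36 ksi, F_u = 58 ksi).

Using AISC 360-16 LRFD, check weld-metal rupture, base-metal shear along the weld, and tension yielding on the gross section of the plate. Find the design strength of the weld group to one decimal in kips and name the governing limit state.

Weld metal: throat = 0.707×0.3125 = 0.22094 in, L = 2×3.0625 = 6.125 in. φR_n = 0.75 × 0.6 × 70 × 0.22094 × 6.125 = 42.6 kips.
Base metal shear (0.3125 in plate): yield φR_n = 1.0×0.6×36×0.3125×6.125 = 41.3 kips; rupture φR_n = 0.75×0.6×58×0.3125×6.125 = 50.0 kips; take 41.3 kips (yield).
Tension yield (gross): A_g = 1.8125×0.3125 = 0.56641 in². φR_n = 0.90 × 36 × 0.56641 = 18.4 kips.
Governing: min(42.6, 41.3, 18.4) = 18.4 kips → gross-section yield.

18.4 kips (gross-section yield governs)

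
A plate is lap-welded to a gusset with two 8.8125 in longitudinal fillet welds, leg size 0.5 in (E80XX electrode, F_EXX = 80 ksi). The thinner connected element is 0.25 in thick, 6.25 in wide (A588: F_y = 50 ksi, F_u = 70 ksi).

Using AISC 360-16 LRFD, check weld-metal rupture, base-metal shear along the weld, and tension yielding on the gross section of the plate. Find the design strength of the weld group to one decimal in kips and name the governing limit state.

Weld metal: throat = 0.707×0.5 = 0.3535 in, L = 2×8.8125 = 17.625 in. φR_n = 0.75 × 0.6 × 80 × 0.3535 × 17.625 = 224.3 kips.
Base metal shear (0.25 in plate): yield φR_n = 1.0×0.6×50×0.25×17.625 = 132.2 kips; rupture φR_n = 0.75×0.6×70×0.25×17.625 = 138.8 kips; take 132.2 kips (yield).
Tension yield (gross): A_g = 6.25×0.25 = 1.5625 in². φR_n = 0.90 × 50 × 1.5625 = 70.3 kips.
Governing: min(224.3, 132.2, 70.3) = 70.3 kips → gross-section yield.

70.3 kips (gross-section yield governs)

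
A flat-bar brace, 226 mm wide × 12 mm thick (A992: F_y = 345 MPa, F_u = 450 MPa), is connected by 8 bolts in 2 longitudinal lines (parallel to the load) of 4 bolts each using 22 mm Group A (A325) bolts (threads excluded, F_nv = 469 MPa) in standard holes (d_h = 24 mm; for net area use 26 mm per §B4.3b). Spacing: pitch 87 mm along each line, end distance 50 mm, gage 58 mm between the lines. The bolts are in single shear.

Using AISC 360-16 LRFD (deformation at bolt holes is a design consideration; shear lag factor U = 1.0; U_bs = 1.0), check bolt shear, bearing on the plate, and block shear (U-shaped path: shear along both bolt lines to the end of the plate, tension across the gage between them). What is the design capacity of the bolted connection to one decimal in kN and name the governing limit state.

Bolt shear: A_b = π(22)²/4 = 380.13 mm². φR_n = 0.75 × 469 × 380.13 × 8 × 1 = 1069.7 kN.
Bearing (12 mm plate, F_u = 450 MPa): end bolts L_c = 50 − 24/2 = 38, R_n = min(1.2×38×12×450, 2.4×22×12×450) = 246.24 kN/bolt; interior L_c = 87 − 24 = 63, R_n = 285.12 kN/bolt. φR_n = 0.75 × (2×246.24 + 6×285.12) = 1652.4 kN.
Block shear: shear path 2×[50+3×87] = 2×311 mm, A_gv = 7464, A_nv = 2×(311 − 3.5×26)×12 = 5280 mm²; tension across gage: (58 − 1×26)×12 = 384 mm². R_n = min(0.6×450×5280, 0.6×345×7464) + 1.0×450×384 = min(1425.6, 1545) + 172.8 = 1598.4 kN. φR_n = 0.75 × 1598.4 = 1198.8 kN.
Governing: min(1069.7, 1652.4, 1198.8) = 1069.7 kN → bolt shear.

1069.7 kN (bolt shear governs)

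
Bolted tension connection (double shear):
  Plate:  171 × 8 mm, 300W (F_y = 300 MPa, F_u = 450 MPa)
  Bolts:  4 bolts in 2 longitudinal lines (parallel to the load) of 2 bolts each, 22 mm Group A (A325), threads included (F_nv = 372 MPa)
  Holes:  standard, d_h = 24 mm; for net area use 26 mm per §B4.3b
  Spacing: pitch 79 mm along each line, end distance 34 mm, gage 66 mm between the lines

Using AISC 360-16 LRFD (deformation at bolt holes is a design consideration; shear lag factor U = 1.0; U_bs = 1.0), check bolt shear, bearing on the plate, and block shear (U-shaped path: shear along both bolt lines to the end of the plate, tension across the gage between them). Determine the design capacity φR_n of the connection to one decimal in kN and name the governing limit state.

347.8 kN (block shear governs)

Bolt shear: A_b = π(22)²/4 = 380.13 mm². φR_n = 0.75 × 372 × 380.13 × 4 × 2 = 848.5 kN.
Bearing (8 mm plate, F_u = 450 MPa): end bolts L_c = 34 − 24/2 = 22, R_n = min(1.2×22×8×450, 2.4×22×8×450) = 95.04 kN/bolt; interior L_c = 79 − 24 = 55, R_n = 190.08 kN/bolt. φR_n = 0.75 × (2×95.04 + 2×190.08) = 427.7 kN.
Block shear: shear path 2×[34+1×79] = 2×113 mm, A_gv = 1808, A_nv = 2×(113 − 1.5×26)×8 = 1184 mm²; tension across gage: (66 − 1×26)×8 = 320 mm². R_n = min(0.6×450×1184, 0.6×300×1808) + 1.0×450×320 = min(319.68, 325.44) + 144 = 463.68 kN. φR_n = 0.75 × 463.68 = 347.8 kN.
Governing: min(848.5, 427.7, 347.8) = 347.8 kN → block shear.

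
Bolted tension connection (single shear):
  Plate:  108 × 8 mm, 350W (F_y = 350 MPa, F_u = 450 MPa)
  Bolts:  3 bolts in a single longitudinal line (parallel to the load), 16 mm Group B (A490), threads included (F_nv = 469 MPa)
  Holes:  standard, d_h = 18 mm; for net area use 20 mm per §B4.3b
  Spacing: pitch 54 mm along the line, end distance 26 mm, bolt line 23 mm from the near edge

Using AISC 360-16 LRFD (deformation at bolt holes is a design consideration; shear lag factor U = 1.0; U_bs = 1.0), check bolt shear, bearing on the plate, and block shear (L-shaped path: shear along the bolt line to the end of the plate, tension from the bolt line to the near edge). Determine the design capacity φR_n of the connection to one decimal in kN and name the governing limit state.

171.2 kN (block shear governs)

Bolt shear: A_b = π(16)²/4 = 201.06 mm². φR_n = 0.75 × 469 × 201.06 × 3 × 1 = 212.2 kN.
Bearing (8 mm plate, F_u = 450 MPa): end bolts L_c = 26 − 18/2 = 17, R_n = min(1.2×17×8×450, 2.4×16×8×450) = 73.44 kN/bolt; interior L_c = 54 − 18 = 36, R_n = 138.24 kN/bolt. φR_n = 0.75 × (1×73.44 + 2×138.24) = 262.4 kN.
Block shear: shear path 1×[26+2×54] = 1×134 mm, A_gv = 1072, A_nv = 1×(134 − 2.5×20)×8 = 672 mm²; tension to near edge: (23 − 0.5×20)×8 = 104 mm². R_n = min(0.6×450×672, 0.6×350×1072) + 1.0×450×104 = min(181.44, 225.12) + 46.8 = 228.24 kN. φR_n = 0.75 × 228.24 = 171.2 kN.
Governing: min(212.2, 262.4, 171.2) = 171.2 kN → block shear.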